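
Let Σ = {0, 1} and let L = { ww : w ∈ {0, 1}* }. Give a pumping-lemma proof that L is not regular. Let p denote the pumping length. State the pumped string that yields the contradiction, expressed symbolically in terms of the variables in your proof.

0^{p+k} 1^p 0^p 1^p

Toward a contradiction, assume L is regular with pumping length p.
Take w = 0^p 1^p 0^p 1^p = uu where u = 0^p1^p; then w ∈ L and |w| = 4p ≥ p.
By the pumping lemma, w = xyz with |xy| ≤ p and |y| > 0.
Since the first p symbols of w are all 0's and |xy| ≤ p, y lies entirely in the leading 0-block: y = 0^k for some k with 1 ≤ k ≤ p.
Pump with i = 2: xy^2z = 0^{p+k} 1^p 0^p 1^p, of length 4p+k. Suppose this equals vv. The string starts with 0 and ends with 1, so v does too; thus the boundary between the two copies of v is a 1→0 transition. There is exactly one such transition, at position 2p+k, so |v| = 2p+k and |vv| = 4p+2k ≠ 4p+k since k ≥ 1. So xy^2z ∉ L.
Contradiction. Therefore L is not regular.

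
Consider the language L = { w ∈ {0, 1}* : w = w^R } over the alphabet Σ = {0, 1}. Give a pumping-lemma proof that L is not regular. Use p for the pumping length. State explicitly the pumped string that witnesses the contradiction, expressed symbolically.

0^{p+k} 1 0^p

Toward a contradiction, assume L is regular with pumping length p.
Take w = 0^p 1 0^p, a palindrome of length 2p+1 ≥ p.
Write w = xyz as guaranteed by the lemma, with |xy| ≤ p and |y| ≥ 1.
The first p characters of w are 0's, so xy (and hence y) consists only of 0's. Write y = 0^k, 1 ≤ k ≤ p.
Pump with i = 2: xy^2z = 0^{p+k} 1 0^p. Its reverse is 0^p 1 0^{p+k}, which differs from xy^2z since k ≥ 1. So xy^2z is not a palindrome and xy^2z ∉ L.
This contradicts the pumping lemma, so L is not regular.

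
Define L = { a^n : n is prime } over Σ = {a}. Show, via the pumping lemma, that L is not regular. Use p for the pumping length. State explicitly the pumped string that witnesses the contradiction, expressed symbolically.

a^{q(1+k)}

Toward a contradiction, assume L is regular with pumping length p.
Let q be a prime with q ≥ p+2 (infinitely many primes exist), and take w = a^q ∈ L with |w| = q ≥ p.
The pumping lemma gives a decomposition w = xyz where |xy| ≤ p and |y| ≥ 1.
Then y = a^k for some k with 1 ≤ k ≤ p.
Since 1 ≤ k ≤ p, |xz| = q-k. Pump with i = q+1: |xy^{q+1}z| = (q-k)+(q+1)k = q+qk = q(1+k), which is composite (both factors ≥ 2). So xy^{q+1}z = a^{q(1+k)} ∉ L.
This contradicts the pumping lemma, so L is not regular.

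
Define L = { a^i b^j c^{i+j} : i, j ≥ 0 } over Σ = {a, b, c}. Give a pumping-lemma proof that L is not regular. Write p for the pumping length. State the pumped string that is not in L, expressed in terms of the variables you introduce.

Assume L is regular; let p be its pumping constant.
Take w = a^p b^p c^{2p} ∈ L (with i=j=p, i+j=2p), |w| = 4p ≥ p.
Write w = xyz as guaranteed by the lemma, with |xy| ≤ p and |y| ≥ 1.
Because |xy| ≤ p and w begins with p copies of a, we have y = a^k with 1 ≤ k ≤ p.
Consider xy^2z = a^{p+k} b^p c^{2p}. Now the a- and b-counts sum to 2p+k, but the c-count is 2p ≠ 2p+k. So xy^2z ∉ L.
This contradicts the pumping lemma, so L is not regular.

a^{p+k} b^p c^{2p}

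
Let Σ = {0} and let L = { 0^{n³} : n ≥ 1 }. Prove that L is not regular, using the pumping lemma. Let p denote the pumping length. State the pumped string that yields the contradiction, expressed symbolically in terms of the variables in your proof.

0^{p³+k}

Toward a contradiction, assume L is regular with pumping length p.
Take w = 0^{p³} ∈ L with |w| = p³ ≥ p.
The pumping lemma gives a decomposition w = xyz where |xy| ≤ p and |y| > 0.
Then y = 0^k for some k with 1 ≤ k ≤ p.
Pump with i = 2: xy^2z = 0^{p³+k}. Since 1 ≤ k ≤ p, p³ < p³+k ≤ p³+p < p³+3p²+3p+1 = (p+1)³, so p³+k is not a perfect cube. So xy^2z ∉ L.
This contradicts the pumping lemma, so L is not regular.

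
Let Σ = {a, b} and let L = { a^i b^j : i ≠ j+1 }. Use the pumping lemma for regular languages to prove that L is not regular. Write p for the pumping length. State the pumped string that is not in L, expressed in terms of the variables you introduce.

Assume L is regular. Let p be the pumping length given by the pumping lemma.
Choose w = a^p b^{p+p!-1}. Since p ≠ (p+p!-1)+1 = p+p!, w ∈ L; and |w| ≥ p.
The pumping lemma gives a decomposition w = xyz where |xy| ≤ p and |y| > 0.
The first p characters of w are a's, so xy (and hence y) consists only of a's. Write y = a^k, 1 ≤ k ≤ p.
Since 1 ≤ k ≤ p, k divides p!; set t = 1 + p!/k. Then xy^t z has p + (p!/k)·k = p + p! copies of a. Now the a-count is p+p! and (b-count)+1 = (p+p!-1)+1 = p+p!, so i ≠ j+1 fails. So xy^t z = a^{p+p!} b^{p+p!-1} ∉ L.
Contradiction. Therefore L is not regular.

a^{p+p!} b^{p+p!-1}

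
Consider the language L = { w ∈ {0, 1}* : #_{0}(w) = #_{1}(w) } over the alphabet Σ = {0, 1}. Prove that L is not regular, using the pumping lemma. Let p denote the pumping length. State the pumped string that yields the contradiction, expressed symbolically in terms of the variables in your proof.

Suppose for contradiction that L is regular, and let p be the pumping length.
Choose w = 0^p 1^p ∈ L with |w| = 2p ≥ p.
Write w = xyz as guaranteed by the lemma, with |xy| ≤ p and y is nonempty.
Since the first p symbols of w are all 0's and |xy| ≤ p, y lies entirely in the leading 0-block: y = 0^k for some k with 1 ≤ k ≤ p.
Pump with i = 2: xy^2z = 0^{p+k} 1^p has p+k occurrences of 0 but only p of 1. Since k ≥ 1 the counts differ, so xy^2z ∉ L.
This is a contradiction; hence L is not regular.

0^{p+k} 1^p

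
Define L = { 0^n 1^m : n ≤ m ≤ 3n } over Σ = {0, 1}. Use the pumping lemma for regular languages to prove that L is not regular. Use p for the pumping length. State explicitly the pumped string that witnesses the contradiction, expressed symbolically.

Assume L is regular; let p be its pumping constant.
Take w = 0^p 1^p ∈ L (since p ≤ p ≤ 3p), with |w| = 2p ≥ p.
The pumping lemma gives a decomposition w = xyz where |xy| ≤ p and |y| > 0.
The first p characters of w are 0's, so xy (and hence y) consists only of 0's. Write y = 0^k, 1 ≤ k ≤ p.
Pump with i = 2: xy^2z = 0^{p+k} 1^p. Now n = p+k > p = m, so the condition n ≤ m fails. Thus xy^2z ∉ L.
This contradicts the pumping lemma, so L is not regular.

0^{p+k} 1^p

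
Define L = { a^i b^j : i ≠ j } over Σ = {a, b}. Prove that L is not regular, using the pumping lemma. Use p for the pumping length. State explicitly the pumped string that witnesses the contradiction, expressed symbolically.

Suppose for contradiction that L is regular, and let p be the pumping length.
Choose w = a^p b^{p+p!}. Since p ≠ p+p!, w ∈ L; and |w| ≥ p.
Write w = xyz as guaranteed by the lemma, with |xy| ≤ p and |y| > 0.
Because |xy| ≤ p and w begins with p copies of a, we have y = a^k with 1 ≤ k ≤ p.
Since 1 ≤ k ≤ p, k divides p!; set t = 1 + p!/k. Then xy^t z has p + (p!/k)·k = p + p! copies of a. Now the a-count equals the b-count, so i ≠ j fails. So xy^t z = a^{p+p!} b^{p+p!} ∉ L.
This contradicts the pumping lemma, so L is not regular.

a^{p+p!} b^{p+p!}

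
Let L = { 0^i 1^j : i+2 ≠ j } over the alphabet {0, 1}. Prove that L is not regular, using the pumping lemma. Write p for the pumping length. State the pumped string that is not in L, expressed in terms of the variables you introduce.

0^{p+p!} 1^{p+p!+2}

Suppose for contradiction that L is regular, and let p be the pumping length.
Choose w = 0^p 1^{p+p!+2}. Since p ≠ (p+p!+2)-2 = p+p!, w ∈ L; and |w| ≥ p.
The pumping lemma gives a decomposition w = xyz where |xy| ≤ p and y is nonempty.
Since the first p symbols of w are all 0's and |xy| ≤ p, y lies entirely in the leading 0-block: y = 0^k for some k with 1 ≤ k ≤ p.
Since 1 ≤ k ≤ p, k divides p!; set t = 1 + p!/k. Then xy^t z has p + (p!/k)·k = p + p! copies of 0. Now the 0-count is p+p! and (1-count)-2 = (p+p!+2)-2 = p+p!, so i+2 ≠ j fails. So xy^t z = 0^{p+p!} 1^{p+p!+2} ∉ L.
Contradiction. Therefore L is not regular.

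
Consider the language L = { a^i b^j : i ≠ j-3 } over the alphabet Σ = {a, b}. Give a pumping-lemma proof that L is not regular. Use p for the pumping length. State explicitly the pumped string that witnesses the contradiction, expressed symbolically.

Assume L is regular; let p be its pumping constant.
Choose w = a^p b^{p+p!+3}. Since p ≠ (p+p!+3)-3 = p+p!, w ∈ L; and |w| ≥ p.
The pumping lemma gives a decomposition w = xyz where |xy| ≤ p and y is nonempty.
The first p characters of w are a's, so xy (and hence y) consists only of a's. Write y = a^k, 1 ≤ k ≤ p.
Since 1 ≤ k ≤ p, k divides p!; set t = 1 + p!/k. Then xy^t z has p + (p!/k)·k = p + p! copies of a. Now the a-count is p+p! and (b-count)-3 = (p+p!+3)-3 = p+p!, so i ≠ j-3 fails. So xy^t z = a^{p+p!} b^{p+p!+3} ∉ L.
This contradicts the pumping lemma, so L is not regular.

a^{p+p!} b^{p+p!+3}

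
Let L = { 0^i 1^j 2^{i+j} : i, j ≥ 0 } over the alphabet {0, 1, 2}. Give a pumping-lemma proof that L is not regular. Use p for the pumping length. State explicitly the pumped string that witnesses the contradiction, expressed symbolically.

0^{p+k} 1^p 2^{2p}

Toward a contradiction, assume L is regular with pumping length p.
Take w = 0^p 1^p 2^{2p} ∈ L (with i=j=p, i+j=2p), |w| = 4p ≥ p.
By the pumping lemma, w = xyz with |xy| ≤ p and y is nonempty.
Since the first p symbols of w are all 0's and |xy| ≤ p, y lies entirely in the leading 0-block: y = 0^k for some k with 1 ≤ k ≤ p.
Consider xy^2z = 0^{p+k} 1^p 2^{2p}. Now the 0- and 1-counts sum to 2p+k, but the 2-count is 2p ≠ 2p+k. So xy^2z ∉ L.
This contradicts the pumping lemma, so L is not regular.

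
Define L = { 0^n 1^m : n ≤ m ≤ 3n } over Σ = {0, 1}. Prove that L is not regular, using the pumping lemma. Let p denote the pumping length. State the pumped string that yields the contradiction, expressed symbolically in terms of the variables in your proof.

Assume L is regular; let p be its pumping constant.
Take w = 0^p 1^p ∈ L (since p ≤ p ≤ 3p), with |w| = 2p ≥ p.
Write w = xyz as guaranteed by the lemma, with |xy| ≤ p and y is nonempty.
The first p characters of w are 0's, so xy (and hence y) consists only of 0's. Write y = 0^k, 1 ≤ k ≤ p.
Pump with i = 2: xy^2z = 0^{p+k} 1^p. Now n = p+k > p = m, so the condition n ≤ m fails. Thus xy^2z ∉ L.
Contradiction. Therefore L is not regular.

0^{p+k} 1^p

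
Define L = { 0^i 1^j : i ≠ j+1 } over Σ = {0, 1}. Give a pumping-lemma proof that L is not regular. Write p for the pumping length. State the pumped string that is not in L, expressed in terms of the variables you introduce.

Suppose for contradiction that L is regular, and let p be the pumping length.
Choose w = 0^p 1^{p+p!-1}. Since p ≠ (p+p!-1)+1 = p+p!, w ∈ L; and |w| ≥ p.
The pumping lemma gives a decomposition w = xyz where |xy| ≤ p and y is nonempty.
The first p characters of w are 0's, so xy (and hence y) consists only of 0's. Write y = 0^k, 1 ≤ k ≤ p.
Since 1 ≤ k ≤ p, k divides p!; set t = 1 + p!/k. Then xy^t z has p + (p!/k)·k = p + p! copies of 0. Now the 0-count is p+p! and (1-count)+1 = (p+p!-1)+1 = p+p!, so i ≠ j+1 fails. So xy^t z = 0^{p+p!} 1^{p+p!-1} ∉ L.
Contradiction. Therefore L is not regular.

0^{p+p!} 1^{p+p!-1}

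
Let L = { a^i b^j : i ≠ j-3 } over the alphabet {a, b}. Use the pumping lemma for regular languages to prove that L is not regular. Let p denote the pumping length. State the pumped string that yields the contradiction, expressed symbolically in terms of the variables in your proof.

a^{p+p!} b^{p+p!+3}

Toward a contradiction, assume L is regular with pumping length p.
Choose w = a^p b^{p+p!+3}. Since p ≠ (p+p!+3)-3 = p+p!, w ∈ L; and |w| ≥ p.
By the pumping lemma, w = xyz with |xy| ≤ p and |y| ≥ 1.
Since the first p symbols of w are all a's and |xy| ≤ p, y lies entirely in the leading a-block: y = a^k for some k with 1 ≤ k ≤ p.
Since 1 ≤ k ≤ p, k divides p!; set t = 1 + p!/k. Then xy^t z has p + (p!/k)·k = p + p! copies of a. Now the a-count is p+p! and (b-count)-3 = (p+p!+3)-3 = p+p!, so i ≠ j-3 fails. So xy^t z = a^{p+p!} b^{p+p!+3} ∉ L.
This is a contradiction; hence L is not regular.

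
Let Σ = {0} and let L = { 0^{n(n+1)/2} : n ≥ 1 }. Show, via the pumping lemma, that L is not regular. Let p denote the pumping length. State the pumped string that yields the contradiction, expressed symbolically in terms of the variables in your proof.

0^{p(p+1)/2+k}

Toward a contradiction, assume L is regular with pumping length p.
Take w = 0^{p(p+1)/2} ∈ L with |w| = p(p+1)/2 ≥ p.
By the pumping lemma, w = xyz with |xy| ≤ p and |y| > 0.
Then y = 0^k for some k with 1 ≤ k ≤ p.
Pump with i = 2: xy^2z = 0^{p(p+1)/2+k}. Since 1 ≤ k ≤ p, p(p+1)/2 < p(p+1)/2+k ≤ p(p+1)/2+p < (p+1)(p+2)/2, so p(p+1)/2+k is strictly between consecutive triangular numbers. So xy^2z ∉ L.
Contradiction. Therefore L is not regular.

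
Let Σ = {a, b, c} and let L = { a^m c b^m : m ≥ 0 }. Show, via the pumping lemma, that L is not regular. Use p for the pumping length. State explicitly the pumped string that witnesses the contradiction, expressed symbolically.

a^{p+k} c b^p

Suppose for contradiction that L is regular, and let p be the pumping length.
Take w = a^p c b^p ∈ L with |w| = 2p+1 ≥ p.
Write w = xyz as guaranteed by the lemma, with |xy| ≤ p and |y| ≥ 1.
Because |xy| ≤ p and w begins with p copies of a, we have y = a^k with 1 ≤ k ≤ p.
Pump with i = 2: xy^2z = a^{p+k} c b^p, which would require p+k = p. But k ≥ 1, so xy^2z ∉ L.
Contradiction. Therefore L is not regular.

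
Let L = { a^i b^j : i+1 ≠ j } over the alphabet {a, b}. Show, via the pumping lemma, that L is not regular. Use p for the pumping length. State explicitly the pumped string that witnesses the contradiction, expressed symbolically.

Assume L is regular; let p be its pumping constant.
Choose w = a^p b^{p+p!+1}. Since p ≠ (p+p!+1)-1 = p+p!, w ∈ L; and |w| ≥ p.
By the pumping lemma, w = xyz with |xy| ≤ p and |y| > 0.
Since the first p symbols of w are all a's and |xy| ≤ p, y lies entirely in the leading a-block: y = a^k for some k with 1 ≤ k ≤ p.
Since 1 ≤ k ≤ p, k divides p!; set t = 1 + p!/k. Then xy^t z has p + (p!/k)·k = p + p! copies of a. Now the a-count is p+p! and (b-count)-1 = (p+p!+1)-1 = p+p!, so i+1 ≠ j fails. So xy^t z = a^{p+p!} b^{p+p!+1} ∉ L.
Contradiction. Therefore L is not regular.

a^{p+p!} b^{p+p!+1}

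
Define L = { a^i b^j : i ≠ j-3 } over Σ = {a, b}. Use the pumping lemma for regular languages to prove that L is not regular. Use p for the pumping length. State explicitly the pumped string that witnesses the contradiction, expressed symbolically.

a^{p+p!} b^{p+p!+3}

Assume L is regular; let p be its pumping constant.
Choose w = a^p b^{p+p!+3}. Since p ≠ (p+p!+3)-3 = p+p!, w ∈ L; and |w| ≥ p.
By the pumping lemma, w = xyz with |xy| ≤ p and y is nonempty.
The first p characters of w are a's, so xy (and hence y) consists only of a's. Write y = a^k, 1 ≤ k ≤ p.
Since 1 ≤ k ≤ p, k divides p!; set t = 1 + p!/k. Then xy^t z has p + (p!/k)·k = p + p! copies of a. Now the a-count is p+p! and (b-count)-3 = (p+p!+3)-3 = p+p!, so i ≠ j-3 fails. So xy^t z = a^{p+p!} b^{p+p!+3} ∉ L.
This contradicts the pumping lemma, so L is not regular.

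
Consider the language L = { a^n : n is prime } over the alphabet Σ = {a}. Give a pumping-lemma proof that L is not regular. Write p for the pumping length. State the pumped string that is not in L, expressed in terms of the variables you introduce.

a^{q(1+k)}

Assume L is regular; let p be its pumping constant.
Let q be a prime with q ≥ p+2 (infinitely many primes exist), and take w = a^q ∈ L with |w| = q ≥ p.
The pumping lemma gives a decomposition w = xyz where |xy| ≤ p and y is nonempty.
Then y = a^k for some k with 1 ≤ k ≤ p.
Since 1 ≤ k ≤ p, |xz| = q-k. Pump with i = q+1: |xy^{q+1}z| = (q-k)+(q+1)k = q+qk = q(1+k), which is composite (both factors ≥ 2). So xy^{q+1}z = a^{q(1+k)} ∉ L.
This is a contradiction; hence L is not regular.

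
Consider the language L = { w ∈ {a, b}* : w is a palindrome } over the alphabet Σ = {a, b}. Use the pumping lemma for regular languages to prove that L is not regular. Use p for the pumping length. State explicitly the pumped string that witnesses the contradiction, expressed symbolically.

a^{p+k} b a^p

Suppose for contradiction that L is regular, and let p be the pumping length.
Take w = a^p b a^p, a palindrome of length 2p+1 ≥ p.
Write w = xyz as guaranteed by the lemma, with |xy| ≤ p and y is nonempty.
Because |xy| ≤ p and w begins with p copies of a, we have y = a^k with 1 ≤ k ≤ p.
Pump with i = 2: xy^2z = a^{p+k} b a^p. Its reverse is a^p b a^{p+k}, which differs from xy^2z since k ≥ 1. So xy^2z is not a palindrome and xy^2z ∉ L.
This is a contradiction; hence L is not regular.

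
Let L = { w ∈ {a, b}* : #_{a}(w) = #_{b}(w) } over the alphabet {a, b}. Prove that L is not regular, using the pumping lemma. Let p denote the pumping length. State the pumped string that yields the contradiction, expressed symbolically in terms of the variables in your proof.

Assume L is regular. Let p be the pumping length given by the pumping lemma.
Choose w = a^p b^p ∈ L with |w| = 2p ≥ p.
The pumping lemma gives a decomposition w = xyz where |xy| ≤ p and |y| > 0.
The first p characters of w are a's, so xy (and hence y) consists only of a's. Write y = a^k, 1 ≤ k ≤ p.
Pump with i = 2: xy^2z = a^{p+k} b^p has p+k occurrences of a but only p of b. Since k ≥ 1 the counts differ, so xy^2z ∉ L.
Contradiction. Therefore L is not regular.

a^{p+k} b^p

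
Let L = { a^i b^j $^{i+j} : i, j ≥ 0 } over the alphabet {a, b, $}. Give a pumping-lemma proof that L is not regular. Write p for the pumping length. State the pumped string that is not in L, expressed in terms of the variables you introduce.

Toward a contradiction, assume L is regular with pumping length p.
Take w = a^p b^p $^{2p} ∈ L (with i=j=p, i+j=2p), |w| = 4p ≥ p.
The pumping lemma gives a decomposition w = xyz where |xy| ≤ p and y is nonempty.
Since the first p symbols of w are all a's and |xy| ≤ p, y lies entirely in the leading a-block: y = a^k for some k with 1 ≤ k ≤ p.
Consider xy^2z = a^{p+k} b^p $^{2p}. Now the a- and b-counts sum to 2p+k, but the $-count is 2p ≠ 2p+k. So xy^2z ∉ L.
This contradicts the pumping lemma, so L is not regular.

a^{p+k} b^p $^{2p}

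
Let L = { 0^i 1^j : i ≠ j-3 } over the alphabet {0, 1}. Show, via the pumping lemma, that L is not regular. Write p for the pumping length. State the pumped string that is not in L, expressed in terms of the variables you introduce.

0^{p+p!} 1^{p+p!+3}

Assume L is regular. Let p be the pumping length given by the pumping lemma.
Choose w = 0^p 1^{p+p!+3}. Since p ≠ (p+p!+3)-3 = p+p!, w ∈ L; and |w| ≥ p.
By the pumping lemma, w = xyz with |xy| ≤ p and |y| > 0.
The first p characters of w are 0's, so xy (and hence y) consists only of 0's. Write y = 0^k, 1 ≤ k ≤ p.
Since 1 ≤ k ≤ p, k divides p!; set t = 1 + p!/k. Then xy^t z has p + (p!/k)·k = p + p! copies of 0. Now the 0-count is p+p! and (1-count)-3 = (p+p!+3)-3 = p+p!, so i ≠ j-3 fails. So xy^t z = 0^{p+p!} 1^{p+p!+3} ∉ L.
Contradiction. Therefore L is not regular.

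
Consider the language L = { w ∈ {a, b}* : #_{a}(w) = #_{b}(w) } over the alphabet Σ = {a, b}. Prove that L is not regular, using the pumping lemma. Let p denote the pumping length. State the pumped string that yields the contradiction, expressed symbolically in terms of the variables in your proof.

a^{p+k} b^p

Assume L is regular. Let p be the pumping length given by the pumping lemma.
Choose w = a^p b^p ∈ L with |w| = 2p ≥ p.
By the pumping lemma, w = xyz with |xy| ≤ p and y is nonempty.
Because |xy| ≤ p and w begins with p copies of a, we have y = a^k with 1 ≤ k ≤ p.
Pump with i = 2: xy^2z = a^{p+k} b^p has p+k occurrences of a but only p of b. Since k ≥ 1 the counts differ, so xy^2z ∉ L.
Contradiction. Therefore L is not regular.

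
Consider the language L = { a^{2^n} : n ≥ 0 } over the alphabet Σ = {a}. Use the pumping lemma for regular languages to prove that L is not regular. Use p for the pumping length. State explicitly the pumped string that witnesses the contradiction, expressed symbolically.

a^{2^p+k}

Assume L is regular; let p be its pumping constant.
Take w = a^{2^p} ∈ L with |w| = 2^p ≥ p.
Write w = xyz as guaranteed by the lemma, with |xy| ≤ p and y is nonempty.
Then y = a^k for some k with 1 ≤ k ≤ p.
Pump with i = 2: xy^2z = a^{2^p+k}. Since 1 ≤ k ≤ p < 2^p, we have 2^p < 2^p+k < 2^{p+1}, so 2^p+k is not a power of 2. So xy^2z ∉ L.
This is a contradiction; hence L is not regular.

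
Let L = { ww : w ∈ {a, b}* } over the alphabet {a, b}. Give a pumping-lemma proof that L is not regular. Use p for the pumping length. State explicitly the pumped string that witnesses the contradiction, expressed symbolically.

a^{p+k} b^p a^p b^p

Suppose for contradiction that L is regular, and let p be the pumping length.
Take w = a^p b^p a^p b^p = uu where u = a^pb^p; then w ∈ L and |w| = 4p ≥ p.
The pumping lemma gives a decomposition w = xyz where |xy| ≤ p and y is nonempty.
Because |xy| ≤ p and w begins with p copies of a, we have y = a^k with 1 ≤ k ≤ p.
Pump with i = 2: xy^2z = a^{p+k} b^p a^p b^p, of length 4p+k. Suppose this equals vv. The string starts with a and ends with b, so v does too; thus the boundary between the two copies of v is a b→a transition. There is exactly one such transition, at position 2p+k, so |v| = 2p+k and |vv| = 4p+2k ≠ 4p+k since k ≥ 1. So xy^2z ∉ L.
This contradicts the pumping lemma, so L is not regular.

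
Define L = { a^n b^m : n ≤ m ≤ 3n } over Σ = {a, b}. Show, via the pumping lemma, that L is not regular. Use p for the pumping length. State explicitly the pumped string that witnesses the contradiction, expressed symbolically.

a^{p+k} b^p

Assume L is regular. Let p be the pumping length given by the pumping lemma.
Take w = a^p b^p ∈ L (since p ≤ p ≤ 3p), with |w| = 2p ≥ p.
By the pumping lemma, w = xyz with |xy| ≤ p and |y| > 0.
Because |xy| ≤ p and w begins with p copies of a, we have y = a^k with 1 ≤ k ≤ p.
Pump with i = 2: xy^2z = a^{p+k} b^p. Now n = p+k > p = m, so the condition n ≤ m fails. Thus xy^2z ∉ L.
Contradiction. Therefore L is not regular.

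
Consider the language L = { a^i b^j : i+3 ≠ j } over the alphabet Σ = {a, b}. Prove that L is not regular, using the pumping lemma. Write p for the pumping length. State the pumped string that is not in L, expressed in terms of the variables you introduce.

Suppose for contradiction that L is regular, and let p be the pumping length.
Choose w = a^p b^{p+p!+3}. Since p ≠ (p+p!+3)-3 = p+p!, w ∈ L; and |w| ≥ p.
Write w = xyz as guaranteed by the lemma, with |xy| ≤ p and y is nonempty.
The first p characters of w are a's, so xy (and hence y) consists only of a's. Write y = a^k, 1 ≤ k ≤ p.
Since 1 ≤ k ≤ p, k divides p!; set t = 1 + p!/k. Then xy^t z has p + (p!/k)·k = p + p! copies of a. Now the a-count is p+p! and (b-count)-3 = (p+p!+3)-3 = p+p!, so i+3 ≠ j fails. So xy^t z = a^{p+p!} b^{p+p!+3} ∉ L.
This is a contradiction; hence L is not regular.

a^{p+p!} b^{p+p!+3}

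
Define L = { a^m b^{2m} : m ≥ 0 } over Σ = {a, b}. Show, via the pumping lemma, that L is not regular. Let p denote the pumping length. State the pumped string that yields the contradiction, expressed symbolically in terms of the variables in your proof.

a^{p+k} b^{2p}

Toward a contradiction, assume L is regular with pumping length p.
Take w = a^p b^{2p}. Then w ∈ L and |w| = 3p ≥ p.
Write w = xyz as guaranteed by the lemma, with |xy| ≤ p and y is nonempty.
Because |xy| ≤ p and w begins with p copies of a, we have y = a^k with 1 ≤ k ≤ p.
Pump with i = 2: xy^2z = a^{p+k} b^{2p}. For this to lie in L we would need 2p = 2(p+k), which forces k = 0. But k ≥ 1, so xy^2z ∉ L.
This contradicts the pumping lemma, so L is not regular.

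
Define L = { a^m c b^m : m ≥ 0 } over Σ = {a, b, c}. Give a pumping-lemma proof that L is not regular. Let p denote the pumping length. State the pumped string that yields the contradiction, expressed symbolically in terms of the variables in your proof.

Assume L is regular. Let p be the pumping length given by the pumping lemma.
Take w = a^p c b^p ∈ L with |w| = 2p+1 ≥ p.
Write w = xyz as guaranteed by the lemma, with |xy| ≤ p and |y| > 0.
The first p characters of w are a's, so xy (and hence y) consists only of a's. Write y = a^k, 1 ≤ k ≤ p.
Pump with i = 2: xy^2z = a^{p+k} c b^p, which would require p+k = p. But k ≥ 1, so xy^2z ∉ L.
Contradiction. Therefore L is not regular.

a^{p+k} c b^p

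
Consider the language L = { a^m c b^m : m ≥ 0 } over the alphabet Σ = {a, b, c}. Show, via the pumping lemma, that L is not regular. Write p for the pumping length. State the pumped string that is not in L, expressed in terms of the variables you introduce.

Suppose for contradiction that L is regular, and let p be the pumping length.
Take w = a^p c b^p ∈ L with |w| = 2p+1 ≥ p.
Write w = xyz as guaranteed by the lemma, with |xy| ≤ p and |y| > 0.
Since the first p symbols of w are all a's and |xy| ≤ p, y lies entirely in the leading a-block: y = a^k for some k with 1 ≤ k ≤ p.
Pump with i = 2: xy^2z = a^{p+k} c b^p, which would require p+k = p. But k ≥ 1, so xy^2z ∉ L.
This contradicts the pumping lemma, so L is not regular.

a^{p+k} c b^p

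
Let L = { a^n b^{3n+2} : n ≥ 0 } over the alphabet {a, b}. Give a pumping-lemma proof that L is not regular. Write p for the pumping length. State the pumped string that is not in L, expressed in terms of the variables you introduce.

a^{p+k} b^{3p+2}

Assume L is regular; let p be its pumping constant.
Take w = a^p b^{3p+2}. Then w ∈ L and |w| = 4p+2 ≥ p.
By the pumping lemma, w = xyz with |xy| ≤ p and |y| > 0.
The first p characters of w are a's, so xy (and hence y) consists only of a's. Write y = a^k, 1 ≤ k ≤ p.
Pump with i = 2: xy^2z = a^{p+k} b^{3p+2}. For this to lie in L we would need 3p+2 = 3(p+k)+2, which forces k = 0. But k ≥ 1, so xy^2z ∉ L.
This contradicts the pumping lemma, so L is not regular.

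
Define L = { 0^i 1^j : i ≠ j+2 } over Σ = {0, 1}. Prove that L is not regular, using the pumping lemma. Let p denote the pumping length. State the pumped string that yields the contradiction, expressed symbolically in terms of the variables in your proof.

Suppose for contradiction that L is regular, and let p be the pumping length.
Choose w = 0^p 1^{p+p!-2}. Since p ≠ (p+p!-2)+2 = p+p!, w ∈ L; and |w| ≥ p.
Write w = xyz as guaranteed by the lemma, with |xy| ≤ p and y is nonempty.
Because |xy| ≤ p and w begins with p copies of 0, we have y = 0^k with 1 ≤ k ≤ p.
Since 1 ≤ k ≤ p, k divides p!; set t = 1 + p!/k. Then xy^t z has p + (p!/k)·k = p + p! copies of 0. Now the 0-count is p+p! and (1-count)+2 = (p+p!-2)+2 = p+p!, so i ≠ j+2 fails. So xy^t z = 0^{p+p!} 1^{p+p!-2} ∉ L.
This is a contradiction; hence L is not regular.

0^{p+p!} 1^{p+p!-2}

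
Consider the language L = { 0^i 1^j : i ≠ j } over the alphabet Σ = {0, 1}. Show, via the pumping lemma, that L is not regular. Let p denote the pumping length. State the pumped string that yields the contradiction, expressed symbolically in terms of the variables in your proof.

Suppose for contradiction that L is regular, and let p be the pumping length.
Choose w = 0^p 1^{p+p!}. Since p ≠ p+p!, w ∈ L; and |w| ≥ p.
By the pumping lemma, w = xyz with |xy| ≤ p and |y| > 0.
Since the first p symbols of w are all 0's and |xy| ≤ p, y lies entirely in the leading 0-block: y = 0^k for some k with 1 ≤ k ≤ p.
Since 1 ≤ k ≤ p, k divides p!; set t = 1 + p!/k. Then xy^t z has p + (p!/k)·k = p + p! copies of 0. Now the 0-count equals the 1-count, so i ≠ j fails. So xy^t z = 0^{p+p!} 1^{p+p!} ∉ L.
This contradicts the pumping lemma, so L is not regular.

0^{p+p!} 1^{p+p!}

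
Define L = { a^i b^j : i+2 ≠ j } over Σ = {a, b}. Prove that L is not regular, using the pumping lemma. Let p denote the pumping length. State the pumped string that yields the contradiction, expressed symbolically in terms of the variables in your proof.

Toward a contradiction, assume L is regular with pumping length p.
Choose w = a^p b^{p+p!+2}. Since p ≠ (p+p!+2)-2 = p+p!, w ∈ L; and |w| ≥ p.
The pumping lemma gives a decomposition w = xyz where |xy| ≤ p and |y| > 0.
Because |xy| ≤ p and w begins with p copies of a, we have y = a^k with 1 ≤ k ≤ p.
Since 1 ≤ k ≤ p, k divides p!; set t = 1 + p!/k. Then xy^t z has p + (p!/k)·k = p + p! copies of a. Now the a-count is p+p! and (b-count)-2 = (p+p!+2)-2 = p+p!, so i+2 ≠ j fails. So xy^t z = a^{p+p!} b^{p+p!+2} ∉ L.
This is a contradiction; hence L is not regular.

a^{p+p!} b^{p+p!+2}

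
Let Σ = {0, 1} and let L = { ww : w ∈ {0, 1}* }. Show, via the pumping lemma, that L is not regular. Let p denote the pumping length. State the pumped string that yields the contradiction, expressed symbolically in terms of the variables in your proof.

Assume L is regular. Let p be the pumping length given by the pumping lemma.
Take w = 0^p 1^p 0^p 1^p = uu where u = 0^p1^p; then w ∈ L and |w| = 4p ≥ p.
The pumping lemma gives a decomposition w = xyz where |xy| ≤ p and y is nonempty.
Because |xy| ≤ p and w begins with p copies of 0, we have y = 0^k with 1 ≤ k ≤ p.
Pump with i = 2: xy^2z = 0^{p+k} 1^p 0^p 1^p, of length 4p+k. Suppose this equals vv. The string starts with 0 and ends with 1, so v does too; thus the boundary between the two copies of v is a 1→0 transition. There is exactly one such transition, at position 2p+k, so |v| = 2p+k and |vv| = 4p+2k ≠ 4p+k since k ≥ 1. So xy^2z ∉ L.
This contradicts the pumping lemma, so L is not regular.

0^{p+k} 1^p 0^p 1^p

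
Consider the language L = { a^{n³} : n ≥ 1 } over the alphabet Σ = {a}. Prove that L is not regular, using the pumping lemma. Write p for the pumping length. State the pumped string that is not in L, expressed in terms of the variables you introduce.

a^{p³+k}

Toward a contradiction, assume L is regular with pumping length p.
Take w = a^{p³} ∈ L with |w| = p³ ≥ p.
By the pumping lemma, w = xyz with |xy| ≤ p and |y| > 0.
Then y = a^k for some k with 1 ≤ k ≤ p.
Pump with i = 2: xy^2z = a^{p³+k}. Since 1 ≤ k ≤ p, p³ < p³+k ≤ p³+p < p³+3p²+3p+1 = (p+1)³, so p³+k is not a perfect cube. So xy^2z ∉ L.
Contradiction. Therefore L is not regular.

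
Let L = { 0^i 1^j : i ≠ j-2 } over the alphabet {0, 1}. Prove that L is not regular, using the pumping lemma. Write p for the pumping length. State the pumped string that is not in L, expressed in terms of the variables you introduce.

Suppose for contradiction that L is regular, and let p be the pumping length.
Choose w = 0^p 1^{p+p!+2}. Since p ≠ (p+p!+2)-2 = p+p!, w ∈ L; and |w| ≥ p.
Write w = xyz as guaranteed by the lemma, with |xy| ≤ p and |y| > 0.
The first p characters of w are 0's, so xy (and hence y) consists only of 0's. Write y = 0^k, 1 ≤ k ≤ p.
Since 1 ≤ k ≤ p, k divides p!; set t = 1 + p!/k. Then xy^t z has p + (p!/k)·k = p + p! copies of 0. Now the 0-count is p+p! and (1-count)-2 = (p+p!+2)-2 = p+p!, so i ≠ j-2 fails. So xy^t z = 0^{p+p!} 1^{p+p!+2} ∉ L.
This is a contradiction; hence L is not regular.

0^{p+p!} 1^{p+p!+2}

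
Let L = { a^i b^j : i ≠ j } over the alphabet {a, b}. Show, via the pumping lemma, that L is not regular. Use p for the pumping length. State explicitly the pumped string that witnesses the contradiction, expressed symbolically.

a^{p+p!} b^{p+p!}

Assume L is regular; let p be its pumping constant.
Choose w = a^p b^{p+p!}. Since p ≠ p+p!, w ∈ L; and |w| ≥ p.
Write w = xyz as guaranteed by the lemma, with |xy| ≤ p and |y| > 0.
Since the first p symbols of w are all a's and |xy| ≤ p, y lies entirely in the leading a-block: y = a^k for some k with 1 ≤ k ≤ p.
Since 1 ≤ k ≤ p, k divides p!; set t = 1 + p!/k. Then xy^t z has p + (p!/k)·k = p + p! copies of a. Now the a-count equals the b-count, so i ≠ j fails. So xy^t z = a^{p+p!} b^{p+p!} ∉ L.
This contradicts the pumping lemma, so L is not regular.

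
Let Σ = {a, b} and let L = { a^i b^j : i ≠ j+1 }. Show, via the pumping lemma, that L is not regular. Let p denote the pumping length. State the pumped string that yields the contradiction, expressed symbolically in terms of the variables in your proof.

Assume L is regular; let p be its pumping constant.
Choose w = a^p b^{p+p!-1}. Since p ≠ (p+p!-1)+1 = p+p!, w ∈ L; and |w| ≥ p.
The pumping lemma gives a decomposition w = xyz where |xy| ≤ p and |y| ≥ 1.
The first p characters of w are a's, so xy (and hence y) consists only of a's. Write y = a^k, 1 ≤ k ≤ p.
Since 1 ≤ k ≤ p, k divides p!; set t = 1 + p!/k. Then xy^t z has p + (p!/k)·k = p + p! copies of a. Now the a-count is p+p! and (b-count)+1 = (p+p!-1)+1 = p+p!, so i ≠ j+1 fails. So xy^t z = a^{p+p!} b^{p+p!-1} ∉ L.
This is a contradiction; hence L is not regular.

a^{p+p!} b^{p+p!-1}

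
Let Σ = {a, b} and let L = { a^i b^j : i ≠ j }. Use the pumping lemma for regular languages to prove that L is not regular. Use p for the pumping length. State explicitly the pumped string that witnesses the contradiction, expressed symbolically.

a^{p+p!} b^{p+p!}

Suppose for contradiction that L is regular, and let p be the pumping length.
Choose w = a^p b^{p+p!}. Since p ≠ p+p!, w ∈ L; and |w| ≥ p.
By the pumping lemma, w = xyz with |xy| ≤ p and y is nonempty.
Because |xy| ≤ p and w begins with p copies of a, we have y = a^k with 1 ≤ k ≤ p.
Since 1 ≤ k ≤ p, k divides p!; set t = 1 + p!/k. Then xy^t z has p + (p!/k)·k = p + p! copies of a. Now the a-count equals the b-count, so i ≠ j fails. So xy^t z = a^{p+p!} b^{p+p!} ∉ L.
This is a contradiction; hence L is not regular.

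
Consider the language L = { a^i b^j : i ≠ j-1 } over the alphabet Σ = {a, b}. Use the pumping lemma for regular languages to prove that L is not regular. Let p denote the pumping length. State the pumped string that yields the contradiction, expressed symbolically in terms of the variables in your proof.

Assume L is regular. Let p be the pumping length given by the pumping lemma.
Choose w = a^p b^{p+p!+1}. Since p ≠ (p+p!+1)-1 = p+p!, w ∈ L; and |w| ≥ p.
Write w = xyz as guaranteed by the lemma, with |xy| ≤ p and |y| > 0.
Since the first p symbols of w are all a's and |xy| ≤ p, y lies entirely in the leading a-block: y = a^k for some k with 1 ≤ k ≤ p.
Since 1 ≤ k ≤ p, k divides p!; set t = 1 + p!/k. Then xy^t z has p + (p!/k)·k = p + p! copies of a. Now the a-count is p+p! and (b-count)-1 = (p+p!+1)-1 = p+p!, so i ≠ j-1 fails. So xy^t z = a^{p+p!} b^{p+p!+1} ∉ L.
This contradicts the pumping lemma, so L is not regular.

a^{p+p!} b^{p+p!+1}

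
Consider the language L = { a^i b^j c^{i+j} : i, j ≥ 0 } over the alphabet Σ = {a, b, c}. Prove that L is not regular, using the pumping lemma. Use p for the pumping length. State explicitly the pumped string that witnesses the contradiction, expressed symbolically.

Suppose for contradiction that L is regular, and let p be the pumping length.
Take w = a^p b^p c^{2p} ∈ L (with i=j=p, i+j=2p), |w| = 4p ≥ p.
Write w = xyz as guaranteed by the lemma, with |xy| ≤ p and |y| ≥ 1.
The first p characters of w are a's, so xy (and hence y) consists only of a's. Write y = a^k, 1 ≤ k ≤ p.
Consider xy^2z = a^{p+k} b^p c^{2p}. Now the a- and b-counts sum to 2p+k, but the c-count is 2p ≠ 2p+k. So xy^2z ∉ L.
This contradicts the pumping lemma, so L is not regular.

a^{p+k} b^p c^{2p}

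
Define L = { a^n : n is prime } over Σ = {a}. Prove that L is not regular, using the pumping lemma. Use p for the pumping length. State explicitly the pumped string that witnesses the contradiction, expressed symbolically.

a^{q(1+k)}

Suppose for contradiction that L is regular, and let p be the pumping length.
Let q be a prime with q ≥ p+2 (infinitely many primes exist), and take w = a^q ∈ L with |w| = q ≥ p.
Write w = xyz as guaranteed by the lemma, with |xy| ≤ p and y is nonempty.
Then y = a^k for some k with 1 ≤ k ≤ p.
Since 1 ≤ k ≤ p, |xz| = q-k. Pump with i = q+1: |xy^{q+1}z| = (q-k)+(q+1)k = q+qk = q(1+k), which is composite (both factors ≥ 2). So xy^{q+1}z = a^{q(1+k)} ∉ L.
This is a contradiction; hence L is not regular.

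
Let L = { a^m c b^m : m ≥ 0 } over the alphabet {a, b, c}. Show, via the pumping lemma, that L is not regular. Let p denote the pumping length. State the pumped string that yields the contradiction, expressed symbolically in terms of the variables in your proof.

Toward a contradiction, assume L is regular with pumping length p.
Take w = a^p c b^p ∈ L with |w| = 2p+1 ≥ p.
Write w = xyz as guaranteed by the lemma, with |xy| ≤ p and y is nonempty.
Since the first p symbols of w are all a's and |xy| ≤ p, y lies entirely in the leading a-block: y = a^k for some k with 1 ≤ k ≤ p.
Pump with i = 2: xy^2z = a^{p+k} c b^p, which would require p+k = p. But k ≥ 1, so xy^2z ∉ L.
This is a contradiction; hence L is not regular.

a^{p+k} c b^p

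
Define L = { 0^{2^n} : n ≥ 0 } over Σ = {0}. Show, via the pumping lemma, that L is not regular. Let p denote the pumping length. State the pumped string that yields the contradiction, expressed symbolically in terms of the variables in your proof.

Toward a contradiction, assume L is regular with pumping length p.
Take w = 0^{2^p} ∈ L with |w| = 2^p ≥ p.
By the pumping lemma, w = xyz with |xy| ≤ p and y is nonempty.
Then y = 0^k for some k with 1 ≤ k ≤ p.
Pump with i = 2: xy^2z = 0^{2^p+k}. Since 1 ≤ k ≤ p < 2^p, we have 2^p < 2^p+k < 2^{p+1}, so 2^p+k is not a power of 2. So xy^2z ∉ L.
This is a contradiction; hence L is not regular.

0^{2^p+k}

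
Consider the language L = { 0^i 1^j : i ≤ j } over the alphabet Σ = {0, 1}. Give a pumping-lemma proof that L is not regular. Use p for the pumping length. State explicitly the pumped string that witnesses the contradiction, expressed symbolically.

0^{p+k} 1^p

Assume L is regular. Let p be the pumping length given by the pumping lemma.
Choose w = 0^p 1^p ∈ L, with |w| = 2p ≥ p.
By the pumping lemma, w = xyz with |xy| ≤ p and |y| ≥ 1.
The first p characters of w are 0's, so xy (and hence y) consists only of 0's. Write y = 0^k, 1 ≤ k ≤ p.
Consider xy^2z = 0^{p+k} 1^p. Since k ≥ 1, the 0-count p+k exceeds the 1-count p, so i ≤ j fails; thus xy^2z ∉ L.
This is a contradiction; hence L is not regular.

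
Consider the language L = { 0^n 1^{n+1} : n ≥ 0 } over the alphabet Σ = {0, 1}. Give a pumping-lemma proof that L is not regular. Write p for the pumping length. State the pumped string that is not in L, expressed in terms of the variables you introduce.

Toward a contradiction, assume L is regular with pumping length p.
Choose w = 0^p 1^{p+1}, which is in L with |w| = 2p+1 ≥ p.
The pumping lemma gives a decomposition w = xyz where |xy| ≤ p and |y| ≥ 1.
Because |xy| ≤ p and w begins with p copies of 0, we have y = 0^k with 1 ≤ k ≤ p.
Pump with i = 2: xy^2z = 0^{p+k} 1^{p+1}. For this to lie in L we would need p+1 = (p+k)+1, which forces k = 0. But k ≥ 1, so xy^2z ∉ L.
This is a contradiction; hence L is not regular.

0^{p+k} 1^{p+1}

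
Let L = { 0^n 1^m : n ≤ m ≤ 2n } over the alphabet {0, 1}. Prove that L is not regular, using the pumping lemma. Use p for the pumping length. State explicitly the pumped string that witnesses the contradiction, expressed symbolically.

Toward a contradiction, assume L is regular with pumping length p.
Take w = 0^p 1^p ∈ L (since p ≤ p ≤ 2p), with |w| = 2p ≥ p.
Write w = xyz as guaranteed by the lemma, with |xy| ≤ p and |y| ≥ 1.
The first p characters of w are 0's, so xy (and hence y) consists only of 0's. Write y = 0^k, 1 ≤ k ≤ p.
Pump with i = 2: xy^2z = 0^{p+k} 1^p. Now n = p+k > p = m, so the condition n ≤ m fails. Thus xy^2z ∉ L.
This is a contradiction; hence L is not regular.

0^{p+k} 1^p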